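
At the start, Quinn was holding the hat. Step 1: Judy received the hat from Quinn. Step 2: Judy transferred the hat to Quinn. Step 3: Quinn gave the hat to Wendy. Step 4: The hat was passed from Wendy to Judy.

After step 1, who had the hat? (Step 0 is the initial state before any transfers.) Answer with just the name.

Answer: Judy

Derivation:
Tracking the hat holder through step 1:
After step 0 (start): Quinn
After step 1: Judy

At step 1, the holder is Judy.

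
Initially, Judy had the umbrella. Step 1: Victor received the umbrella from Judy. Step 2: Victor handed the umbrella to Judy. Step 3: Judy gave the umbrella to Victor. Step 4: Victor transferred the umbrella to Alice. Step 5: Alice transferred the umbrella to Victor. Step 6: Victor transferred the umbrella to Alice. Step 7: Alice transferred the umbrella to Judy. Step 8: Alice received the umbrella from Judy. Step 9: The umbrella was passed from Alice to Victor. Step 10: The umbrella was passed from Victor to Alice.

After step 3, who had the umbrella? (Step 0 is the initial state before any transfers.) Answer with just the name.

Tracking the umbrella holder through step 3:
After step 0 (start): Judy
After step 1: Victor
After step 2: Judy
After step 3: Victor

At step 3, the holder is Victor.

Answer: Victor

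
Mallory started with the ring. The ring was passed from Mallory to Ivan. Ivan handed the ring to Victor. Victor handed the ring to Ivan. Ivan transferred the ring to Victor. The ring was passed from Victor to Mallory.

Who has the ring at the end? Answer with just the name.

Tracking the ring through each event:
Start: Mallory has the ring.
After event 1: Ivan has the ring.
After event 2: Victor has the ring.
After event 3: Ivan has the ring.
After event 4: Victor has the ring.
After event 5: Mallory has the ring.

Answer: Mallory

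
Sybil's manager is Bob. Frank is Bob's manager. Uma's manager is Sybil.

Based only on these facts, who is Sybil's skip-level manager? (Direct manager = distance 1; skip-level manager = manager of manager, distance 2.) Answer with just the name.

Answer: Frank

Derivation:
Reconstructing the manager chain from the given facts:
  Frank -> Bob -> Sybil -> Uma
(each arrow means 'manager of the next')
Positions in the chain (0 = top):
  position of Frank: 0
  position of Bob: 1
  position of Sybil: 2
  position of Uma: 3

Sybil is at position 2; the skip-level manager is 2 steps up the chain, i.e. position 0: Frank.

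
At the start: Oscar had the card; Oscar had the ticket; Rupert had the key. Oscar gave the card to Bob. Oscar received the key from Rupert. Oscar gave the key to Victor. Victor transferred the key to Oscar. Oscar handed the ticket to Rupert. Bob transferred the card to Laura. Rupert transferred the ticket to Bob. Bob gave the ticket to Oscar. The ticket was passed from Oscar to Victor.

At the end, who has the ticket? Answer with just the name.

Tracking all object holders:
Start: card:Oscar, ticket:Oscar, key:Rupert
Event 1 (give card: Oscar -> Bob). State: card:Bob, ticket:Oscar, key:Rupert
Event 2 (give key: Rupert -> Oscar). State: card:Bob, ticket:Oscar, key:Oscar
Event 3 (give key: Oscar -> Victor). State: card:Bob, ticket:Oscar, key:Victor
Event 4 (give key: Victor -> Oscar). State: card:Bob, ticket:Oscar, key:Oscar
Event 5 (give ticket: Oscar -> Rupert). State: card:Bob, ticket:Rupert, key:Oscar
Event 6 (give card: Bob -> Laura). State: card:Laura, ticket:Rupert, key:Oscar
Event 7 (give ticket: Rupert -> Bob). State: card:Laura, ticket:Bob, key:Oscar
Event 8 (give ticket: Bob -> Oscar). State: card:Laura, ticket:Oscar, key:Oscar
Event 9 (give ticket: Oscar -> Victor). State: card:Laura, ticket:Victor, key:Oscar

Final state: card:Laura, ticket:Victor, key:Oscar
The ticket is held by Victor.

Answer: Victor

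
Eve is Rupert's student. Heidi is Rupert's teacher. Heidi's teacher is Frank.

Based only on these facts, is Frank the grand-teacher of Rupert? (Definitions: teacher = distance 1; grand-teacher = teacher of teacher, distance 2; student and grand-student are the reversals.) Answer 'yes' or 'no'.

Reconstructing the teacher chain from the given facts:
  Frank -> Heidi -> Rupert -> Eve
(each arrow means 'teacher of the next')
Positions in the chain (0 = top):
  position of Frank: 0
  position of Heidi: 1
  position of Rupert: 2
  position of Eve: 3

Frank is at position 0, Rupert is at position 2; signed distance (j - i) = 2.
'grand-teacher' requires j - i = 2. Actual distance is 2, so the relation HOLDS.

Answer: yes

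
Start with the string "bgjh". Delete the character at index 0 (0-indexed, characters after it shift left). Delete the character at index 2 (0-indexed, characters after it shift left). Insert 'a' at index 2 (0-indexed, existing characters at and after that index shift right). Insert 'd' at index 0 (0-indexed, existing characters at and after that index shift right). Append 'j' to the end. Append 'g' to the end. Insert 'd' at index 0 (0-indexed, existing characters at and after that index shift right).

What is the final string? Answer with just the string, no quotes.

Answer: ddgjajg

Derivation:
Applying each edit step by step:
Start: "bgjh"
Op 1 (delete idx 0 = 'b'): "bgjh" -> "gjh"
Op 2 (delete idx 2 = 'h'): "gjh" -> "gj"
Op 3 (insert 'a' at idx 2): "gj" -> "gja"
Op 4 (insert 'd' at idx 0): "gja" -> "dgja"
Op 5 (append 'j'): "dgja" -> "dgjaj"
Op 6 (append 'g'): "dgjaj" -> "dgjajg"
Op 7 (insert 'd' at idx 0): "dgjajg" -> "ddgjajg"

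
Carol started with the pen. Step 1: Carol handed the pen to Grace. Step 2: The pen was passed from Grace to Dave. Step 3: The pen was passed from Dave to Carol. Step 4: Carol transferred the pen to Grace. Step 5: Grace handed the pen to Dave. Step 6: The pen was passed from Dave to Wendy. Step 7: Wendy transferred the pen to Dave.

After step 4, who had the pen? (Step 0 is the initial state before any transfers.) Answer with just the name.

Answer: Grace

Derivation:
Tracking the pen holder through step 4:
After step 0 (start): Carol
After step 1: Grace
After step 2: Dave
After step 3: Carol
After step 4: Grace

At step 4, the holder is Grace.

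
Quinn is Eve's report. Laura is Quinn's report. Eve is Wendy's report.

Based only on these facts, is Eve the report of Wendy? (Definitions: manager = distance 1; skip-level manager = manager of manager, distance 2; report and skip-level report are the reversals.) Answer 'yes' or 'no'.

Reconstructing the manager chain from the given facts:
  Wendy -> Eve -> Quinn -> Laura
(each arrow means 'manager of the next')
Positions in the chain (0 = top):
  position of Wendy: 0
  position of Eve: 1
  position of Quinn: 2
  position of Laura: 3

Eve is at position 1, Wendy is at position 0; signed distance (j - i) = -1.
'report' requires j - i = -1. Actual distance is -1, so the relation HOLDS.

Answer: yes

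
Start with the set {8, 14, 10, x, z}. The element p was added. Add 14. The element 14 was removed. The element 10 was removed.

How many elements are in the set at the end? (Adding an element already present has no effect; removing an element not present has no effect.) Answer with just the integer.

Tracking the set through each operation:
Start: {10, 14, 8, x, z}
Event 1 (add p): added. Set: {10, 14, 8, p, x, z}
Event 2 (add 14): already present, no change. Set: {10, 14, 8, p, x, z}
Event 3 (remove 14): removed. Set: {10, 8, p, x, z}
Event 4 (remove 10): removed. Set: {8, p, x, z}

Final set: {8, p, x, z} (size 4)

Answer: 4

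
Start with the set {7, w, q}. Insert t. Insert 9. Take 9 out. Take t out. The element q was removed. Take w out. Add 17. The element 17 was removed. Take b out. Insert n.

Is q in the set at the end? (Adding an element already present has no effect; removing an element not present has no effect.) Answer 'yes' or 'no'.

Tracking the set through each operation:
Start: {7, q, w}
Event 1 (add t): added. Set: {7, q, t, w}
Event 2 (add 9): added. Set: {7, 9, q, t, w}
Event 3 (remove 9): removed. Set: {7, q, t, w}
Event 4 (remove t): removed. Set: {7, q, w}
Event 5 (remove q): removed. Set: {7, w}
Event 6 (remove w): removed. Set: {7}
Event 7 (add 17): added. Set: {17, 7}
Event 8 (remove 17): removed. Set: {7}
Event 9 (remove b): not present, no change. Set: {7}
Event 10 (add n): added. Set: {7, n}

Final set: {7, n} (size 2)
q is NOT in the final set.

Answer: no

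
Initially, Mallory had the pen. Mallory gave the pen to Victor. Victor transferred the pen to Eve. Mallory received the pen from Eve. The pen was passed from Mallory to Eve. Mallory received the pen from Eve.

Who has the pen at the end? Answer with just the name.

Answer: Mallory

Derivation:
Tracking the pen through each event:
Start: Mallory has the pen.
After event 1: Victor has the pen.
After event 2: Eve has the pen.
After event 3: Mallory has the pen.
After event 4: Eve has the pen.
After event 5: Mallory has the pen.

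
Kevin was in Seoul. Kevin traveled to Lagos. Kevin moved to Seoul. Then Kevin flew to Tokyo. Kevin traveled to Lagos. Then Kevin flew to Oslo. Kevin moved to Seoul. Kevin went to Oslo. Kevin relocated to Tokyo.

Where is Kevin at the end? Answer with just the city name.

Tracking Kevin's location:
Start: Kevin is in Seoul.
After move 1: Seoul -> Lagos. Kevin is in Lagos.
After move 2: Lagos -> Seoul. Kevin is in Seoul.
After move 3: Seoul -> Tokyo. Kevin is in Tokyo.
After move 4: Tokyo -> Lagos. Kevin is in Lagos.
After move 5: Lagos -> Oslo. Kevin is in Oslo.
After move 6: Oslo -> Seoul. Kevin is in Seoul.
After move 7: Seoul -> Oslo. Kevin is in Oslo.
After move 8: Oslo -> Tokyo. Kevin is in Tokyo.

Answer: Tokyo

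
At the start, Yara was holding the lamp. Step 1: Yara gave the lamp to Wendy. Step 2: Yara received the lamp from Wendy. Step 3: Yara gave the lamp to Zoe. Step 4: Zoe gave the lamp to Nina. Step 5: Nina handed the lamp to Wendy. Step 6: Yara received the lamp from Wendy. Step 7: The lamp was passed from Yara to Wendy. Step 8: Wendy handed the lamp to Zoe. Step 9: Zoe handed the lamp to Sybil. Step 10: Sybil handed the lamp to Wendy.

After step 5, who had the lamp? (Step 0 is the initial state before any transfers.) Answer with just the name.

Answer: Wendy

Derivation:
Tracking the lamp holder through step 5:
After step 0 (start): Yara
After step 1: Wendy
After step 2: Yara
After step 3: Zoe
After step 4: Nina
After step 5: Wendy

At step 5, the holder is Wendy.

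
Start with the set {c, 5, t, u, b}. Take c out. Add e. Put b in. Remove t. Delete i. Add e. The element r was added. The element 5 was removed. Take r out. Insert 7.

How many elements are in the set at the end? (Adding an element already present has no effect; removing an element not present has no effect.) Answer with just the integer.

Tracking the set through each operation:
Start: {5, b, c, t, u}
Event 1 (remove c): removed. Set: {5, b, t, u}
Event 2 (add e): added. Set: {5, b, e, t, u}
Event 3 (add b): already present, no change. Set: {5, b, e, t, u}
Event 4 (remove t): removed. Set: {5, b, e, u}
Event 5 (remove i): not present, no change. Set: {5, b, e, u}
Event 6 (add e): already present, no change. Set: {5, b, e, u}
Event 7 (add r): added. Set: {5, b, e, r, u}
Event 8 (remove 5): removed. Set: {b, e, r, u}
Event 9 (remove r): removed. Set: {b, e, u}
Event 10 (add 7): added. Set: {7, b, e, u}

Final set: {7, b, e, u} (size 4)

Answer: 4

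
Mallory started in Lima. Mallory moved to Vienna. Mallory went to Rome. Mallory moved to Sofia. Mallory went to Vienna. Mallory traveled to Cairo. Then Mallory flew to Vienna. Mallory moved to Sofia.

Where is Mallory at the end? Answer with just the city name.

Answer: Sofia

Derivation:
Tracking Mallory's location:
Start: Mallory is in Lima.
After move 1: Lima -> Vienna. Mallory is in Vienna.
After move 2: Vienna -> Rome. Mallory is in Rome.
After move 3: Rome -> Sofia. Mallory is in Sofia.
After move 4: Sofia -> Vienna. Mallory is in Vienna.
After move 5: Vienna -> Cairo. Mallory is in Cairo.
After move 6: Cairo -> Vienna. Mallory is in Vienna.
After move 7: Vienna -> Sofia. Mallory is in Sofia.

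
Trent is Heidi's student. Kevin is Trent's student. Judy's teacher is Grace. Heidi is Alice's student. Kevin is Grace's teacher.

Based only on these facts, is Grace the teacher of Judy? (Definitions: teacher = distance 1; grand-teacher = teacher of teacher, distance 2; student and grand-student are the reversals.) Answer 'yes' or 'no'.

Reconstructing the teacher chain from the given facts:
  Alice -> Heidi -> Trent -> Kevin -> Grace -> Judy
(each arrow means 'teacher of the next')
Positions in the chain (0 = top):
  position of Alice: 0
  position of Heidi: 1
  position of Trent: 2
  position of Kevin: 3
  position of Grace: 4
  position of Judy: 5

Grace is at position 4, Judy is at position 5; signed distance (j - i) = 1.
'teacher' requires j - i = 1. Actual distance is 1, so the relation HOLDS.

Answer: yes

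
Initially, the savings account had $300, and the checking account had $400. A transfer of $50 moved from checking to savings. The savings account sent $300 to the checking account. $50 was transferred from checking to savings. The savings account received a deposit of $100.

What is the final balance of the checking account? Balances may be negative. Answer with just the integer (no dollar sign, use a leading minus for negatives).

Tracking account balances step by step:
Start: savings=300, checking=400
Event 1 (transfer 50 checking -> savings): checking: 400 - 50 = 350, savings: 300 + 50 = 350. Balances: savings=350, checking=350
Event 2 (transfer 300 savings -> checking): savings: 350 - 300 = 50, checking: 350 + 300 = 650. Balances: savings=50, checking=650
Event 3 (transfer 50 checking -> savings): checking: 650 - 50 = 600, savings: 50 + 50 = 100. Balances: savings=100, checking=600
Event 4 (deposit 100 to savings): savings: 100 + 100 = 200. Balances: savings=200, checking=600

Final balance of checking: 600

Answer: 600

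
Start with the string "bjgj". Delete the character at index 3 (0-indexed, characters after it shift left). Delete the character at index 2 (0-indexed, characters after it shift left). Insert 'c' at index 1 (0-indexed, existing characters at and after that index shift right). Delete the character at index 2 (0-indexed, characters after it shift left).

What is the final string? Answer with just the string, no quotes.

Answer: bc

Derivation:
Applying each edit step by step:
Start: "bjgj"
Op 1 (delete idx 3 = 'j'): "bjgj" -> "bjg"
Op 2 (delete idx 2 = 'g'): "bjg" -> "bj"
Op 3 (insert 'c' at idx 1): "bj" -> "bcj"
Op 4 (delete idx 2 = 'j'): "bcj" -> "bc"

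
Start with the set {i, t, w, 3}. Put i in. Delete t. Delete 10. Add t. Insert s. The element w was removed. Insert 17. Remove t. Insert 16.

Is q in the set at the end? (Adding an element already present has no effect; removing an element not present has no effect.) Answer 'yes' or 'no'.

Tracking the set through each operation:
Start: {3, i, t, w}
Event 1 (add i): already present, no change. Set: {3, i, t, w}
Event 2 (remove t): removed. Set: {3, i, w}
Event 3 (remove 10): not present, no change. Set: {3, i, w}
Event 4 (add t): added. Set: {3, i, t, w}
Event 5 (add s): added. Set: {3, i, s, t, w}
Event 6 (remove w): removed. Set: {3, i, s, t}
Event 7 (add 17): added. Set: {17, 3, i, s, t}
Event 8 (remove t): removed. Set: {17, 3, i, s}
Event 9 (add 16): added. Set: {16, 17, 3, i, s}

Final set: {16, 17, 3, i, s} (size 5)
q is NOT in the final set.

Answer: no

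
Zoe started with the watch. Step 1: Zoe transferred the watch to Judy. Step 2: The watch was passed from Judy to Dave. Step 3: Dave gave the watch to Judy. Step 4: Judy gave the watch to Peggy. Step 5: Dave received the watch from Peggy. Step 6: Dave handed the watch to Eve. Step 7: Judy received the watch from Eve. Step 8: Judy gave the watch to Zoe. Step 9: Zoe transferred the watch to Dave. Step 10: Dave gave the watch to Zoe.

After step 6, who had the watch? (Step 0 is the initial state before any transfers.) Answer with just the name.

Answer: Eve

Derivation:
Tracking the watch holder through step 6:
After step 0 (start): Zoe
After step 1: Judy
After step 2: Dave
After step 3: Judy
After step 4: Peggy
After step 5: Dave
After step 6: Eve

At step 6, the holder is Eve.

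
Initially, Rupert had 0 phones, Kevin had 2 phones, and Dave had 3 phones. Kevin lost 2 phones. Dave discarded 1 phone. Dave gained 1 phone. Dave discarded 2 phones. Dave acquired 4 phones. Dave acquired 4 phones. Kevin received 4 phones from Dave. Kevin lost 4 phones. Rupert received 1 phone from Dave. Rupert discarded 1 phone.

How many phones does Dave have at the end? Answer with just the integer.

Answer: 4

Derivation:
Tracking counts step by step:
Start: Rupert=0, Kevin=2, Dave=3
Event 1 (Kevin -2): Kevin: 2 -> 0. State: Rupert=0, Kevin=0, Dave=3
Event 2 (Dave -1): Dave: 3 -> 2. State: Rupert=0, Kevin=0, Dave=2
Event 3 (Dave +1): Dave: 2 -> 3. State: Rupert=0, Kevin=0, Dave=3
Event 4 (Dave -2): Dave: 3 -> 1. State: Rupert=0, Kevin=0, Dave=1
Event 5 (Dave +4): Dave: 1 -> 5. State: Rupert=0, Kevin=0, Dave=5
Event 6 (Dave +4): Dave: 5 -> 9. State: Rupert=0, Kevin=0, Dave=9
Event 7 (Dave -> Kevin, 4): Dave: 9 -> 5, Kevin: 0 -> 4. State: Rupert=0, Kevin=4, Dave=5
Event 8 (Kevin -4): Kevin: 4 -> 0. State: Rupert=0, Kevin=0, Dave=5
Event 9 (Dave -> Rupert, 1): Dave: 5 -> 4, Rupert: 0 -> 1. State: Rupert=1, Kevin=0, Dave=4
Event 10 (Rupert -1): Rupert: 1 -> 0. State: Rupert=0, Kevin=0, Dave=4

Dave's final count: 4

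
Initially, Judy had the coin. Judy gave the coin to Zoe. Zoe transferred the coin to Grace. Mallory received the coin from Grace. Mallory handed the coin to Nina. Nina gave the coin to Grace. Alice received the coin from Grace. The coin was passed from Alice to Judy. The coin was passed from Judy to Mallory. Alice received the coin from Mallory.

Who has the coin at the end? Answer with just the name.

Answer: Alice

Derivation:
Tracking the coin through each event:
Start: Judy has the coin.
After event 1: Zoe has the coin.
After event 2: Grace has the coin.
After event 3: Mallory has the coin.
After event 4: Nina has the coin.
After event 5: Grace has the coin.
After event 6: Alice has the coin.
After event 7: Judy has the coin.
After event 8: Mallory has the coin.
After event 9: Alice has the coin.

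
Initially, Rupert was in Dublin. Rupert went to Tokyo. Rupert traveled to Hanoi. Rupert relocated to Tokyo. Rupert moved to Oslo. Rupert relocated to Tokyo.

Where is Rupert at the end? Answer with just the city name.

Answer: Tokyo

Derivation:
Tracking Rupert's location:
Start: Rupert is in Dublin.
After move 1: Dublin -> Tokyo. Rupert is in Tokyo.
After move 2: Tokyo -> Hanoi. Rupert is in Hanoi.
After move 3: Hanoi -> Tokyo. Rupert is in Tokyo.
After move 4: Tokyo -> Oslo. Rupert is in Oslo.
After move 5: Oslo -> Tokyo. Rupert is in Tokyo.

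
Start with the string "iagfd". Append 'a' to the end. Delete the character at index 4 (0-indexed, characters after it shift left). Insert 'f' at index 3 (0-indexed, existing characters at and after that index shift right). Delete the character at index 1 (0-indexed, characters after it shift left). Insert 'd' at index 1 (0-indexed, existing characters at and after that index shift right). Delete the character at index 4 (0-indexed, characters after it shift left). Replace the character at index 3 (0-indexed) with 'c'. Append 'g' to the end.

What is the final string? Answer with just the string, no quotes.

Answer: idgcag

Derivation:
Applying each edit step by step:
Start: "iagfd"
Op 1 (append 'a'): "iagfd" -> "iagfda"
Op 2 (delete idx 4 = 'd'): "iagfda" -> "iagfa"
Op 3 (insert 'f' at idx 3): "iagfa" -> "iagffa"
Op 4 (delete idx 1 = 'a'): "iagffa" -> "igffa"
Op 5 (insert 'd' at idx 1): "igffa" -> "idgffa"
Op 6 (delete idx 4 = 'f'): "idgffa" -> "idgfa"
Op 7 (replace idx 3: 'f' -> 'c'): "idgfa" -> "idgca"
Op 8 (append 'g'): "idgca" -> "idgcag"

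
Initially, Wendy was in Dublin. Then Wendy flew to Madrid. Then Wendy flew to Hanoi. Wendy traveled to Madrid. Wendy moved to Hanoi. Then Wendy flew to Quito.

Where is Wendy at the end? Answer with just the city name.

Answer: Quito

Derivation:
Tracking Wendy's location:
Start: Wendy is in Dublin.
After move 1: Dublin -> Madrid. Wendy is in Madrid.
After move 2: Madrid -> Hanoi. Wendy is in Hanoi.
After move 3: Hanoi -> Madrid. Wendy is in Madrid.
After move 4: Madrid -> Hanoi. Wendy is in Hanoi.
After move 5: Hanoi -> Quito. Wendy is in Quito.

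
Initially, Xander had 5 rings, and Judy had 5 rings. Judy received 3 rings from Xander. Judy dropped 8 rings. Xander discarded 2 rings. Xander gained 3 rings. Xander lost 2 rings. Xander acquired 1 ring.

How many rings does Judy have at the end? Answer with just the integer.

Tracking counts step by step:
Start: Xander=5, Judy=5
Event 1 (Xander -> Judy, 3): Xander: 5 -> 2, Judy: 5 -> 8. State: Xander=2, Judy=8
Event 2 (Judy -8): Judy: 8 -> 0. State: Xander=2, Judy=0
Event 3 (Xander -2): Xander: 2 -> 0. State: Xander=0, Judy=0
Event 4 (Xander +3): Xander: 0 -> 3. State: Xander=3, Judy=0
Event 5 (Xander -2): Xander: 3 -> 1. State: Xander=1, Judy=0
Event 6 (Xander +1): Xander: 1 -> 2. State: Xander=2, Judy=0

Judy's final count: 0

Answer: 0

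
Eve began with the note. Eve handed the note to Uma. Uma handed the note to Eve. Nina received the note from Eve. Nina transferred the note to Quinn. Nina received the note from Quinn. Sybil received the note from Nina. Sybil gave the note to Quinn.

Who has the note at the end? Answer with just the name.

Tracking the note through each event:
Start: Eve has the note.
After event 1: Uma has the note.
After event 2: Eve has the note.
After event 3: Nina has the note.
After event 4: Quinn has the note.
After event 5: Nina has the note.
After event 6: Sybil has the note.
After event 7: Quinn has the note.

Answer: Quinn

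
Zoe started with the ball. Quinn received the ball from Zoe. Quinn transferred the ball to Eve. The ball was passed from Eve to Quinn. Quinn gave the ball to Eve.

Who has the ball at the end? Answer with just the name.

Answer: Eve

Derivation:
Tracking the ball through each event:
Start: Zoe has the ball.
After event 1: Quinn has the ball.
After event 2: Eve has the ball.
After event 3: Quinn has the ball.
After event 4: Eve has the ball.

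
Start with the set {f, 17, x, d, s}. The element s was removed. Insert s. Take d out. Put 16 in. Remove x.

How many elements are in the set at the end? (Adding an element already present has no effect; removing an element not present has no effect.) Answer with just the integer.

Answer: 4

Derivation:
Tracking the set through each operation:
Start: {17, d, f, s, x}
Event 1 (remove s): removed. Set: {17, d, f, x}
Event 2 (add s): added. Set: {17, d, f, s, x}
Event 3 (remove d): removed. Set: {17, f, s, x}
Event 4 (add 16): added. Set: {16, 17, f, s, x}
Event 5 (remove x): removed. Set: {16, 17, f, s}

Final set: {16, 17, f, s} (size 4)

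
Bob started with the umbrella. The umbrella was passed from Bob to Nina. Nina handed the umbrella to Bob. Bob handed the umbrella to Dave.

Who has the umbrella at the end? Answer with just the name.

Answer: Dave

Derivation:
Tracking the umbrella through each event:
Start: Bob has the umbrella.
After event 1: Nina has the umbrella.
After event 2: Bob has the umbrella.
After event 3: Dave has the umbrella.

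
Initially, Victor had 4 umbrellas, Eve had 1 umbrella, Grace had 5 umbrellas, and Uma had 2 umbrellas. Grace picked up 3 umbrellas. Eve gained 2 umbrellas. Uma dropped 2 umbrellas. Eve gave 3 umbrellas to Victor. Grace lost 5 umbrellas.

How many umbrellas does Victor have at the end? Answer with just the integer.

Answer: 7

Derivation:
Tracking counts step by step:
Start: Victor=4, Eve=1, Grace=5, Uma=2
Event 1 (Grace +3): Grace: 5 -> 8. State: Victor=4, Eve=1, Grace=8, Uma=2
Event 2 (Eve +2): Eve: 1 -> 3. State: Victor=4, Eve=3, Grace=8, Uma=2
Event 3 (Uma -2): Uma: 2 -> 0. State: Victor=4, Eve=3, Grace=8, Uma=0
Event 4 (Eve -> Victor, 3): Eve: 3 -> 0, Victor: 4 -> 7. State: Victor=7, Eve=0, Grace=8, Uma=0
Event 5 (Grace -5): Grace: 8 -> 3. State: Victor=7, Eve=0, Grace=3, Uma=0

Victor's final count: 7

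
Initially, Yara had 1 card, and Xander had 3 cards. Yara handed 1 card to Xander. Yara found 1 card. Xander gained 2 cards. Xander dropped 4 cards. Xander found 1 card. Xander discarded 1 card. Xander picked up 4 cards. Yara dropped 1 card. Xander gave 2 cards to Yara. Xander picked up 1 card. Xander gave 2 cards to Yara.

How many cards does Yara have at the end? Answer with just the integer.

Answer: 4

Derivation:
Tracking counts step by step:
Start: Yara=1, Xander=3
Event 1 (Yara -> Xander, 1): Yara: 1 -> 0, Xander: 3 -> 4. State: Yara=0, Xander=4
Event 2 (Yara +1): Yara: 0 -> 1. State: Yara=1, Xander=4
Event 3 (Xander +2): Xander: 4 -> 6. State: Yara=1, Xander=6
Event 4 (Xander -4): Xander: 6 -> 2. State: Yara=1, Xander=2
Event 5 (Xander +1): Xander: 2 -> 3. State: Yara=1, Xander=3
Event 6 (Xander -1): Xander: 3 -> 2. State: Yara=1, Xander=2
Event 7 (Xander +4): Xander: 2 -> 6. State: Yara=1, Xander=6
Event 8 (Yara -1): Yara: 1 -> 0. State: Yara=0, Xander=6
Event 9 (Xander -> Yara, 2): Xander: 6 -> 4, Yara: 0 -> 2. State: Yara=2, Xander=4
Event 10 (Xander +1): Xander: 4 -> 5. State: Yara=2, Xander=5
Event 11 (Xander -> Yara, 2): Xander: 5 -> 3, Yara: 2 -> 4. State: Yara=4, Xander=3

Yara's final count: 4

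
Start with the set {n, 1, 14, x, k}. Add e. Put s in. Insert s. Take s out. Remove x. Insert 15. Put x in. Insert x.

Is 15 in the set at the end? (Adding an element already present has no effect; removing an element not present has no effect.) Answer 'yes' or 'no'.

Tracking the set through each operation:
Start: {1, 14, k, n, x}
Event 1 (add e): added. Set: {1, 14, e, k, n, x}
Event 2 (add s): added. Set: {1, 14, e, k, n, s, x}
Event 3 (add s): already present, no change. Set: {1, 14, e, k, n, s, x}
Event 4 (remove s): removed. Set: {1, 14, e, k, n, x}
Event 5 (remove x): removed. Set: {1, 14, e, k, n}
Event 6 (add 15): added. Set: {1, 14, 15, e, k, n}
Event 7 (add x): added. Set: {1, 14, 15, e, k, n, x}
Event 8 (add x): already present, no change. Set: {1, 14, 15, e, k, n, x}

Final set: {1, 14, 15, e, k, n, x} (size 7)
15 is in the final set.

Answer: yes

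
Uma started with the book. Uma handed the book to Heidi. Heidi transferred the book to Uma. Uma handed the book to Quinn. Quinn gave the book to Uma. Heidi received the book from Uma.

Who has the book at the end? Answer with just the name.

Tracking the book through each event:
Start: Uma has the book.
After event 1: Heidi has the book.
After event 2: Uma has the book.
After event 3: Quinn has the book.
After event 4: Uma has the book.
After event 5: Heidi has the book.

Answer: Heidi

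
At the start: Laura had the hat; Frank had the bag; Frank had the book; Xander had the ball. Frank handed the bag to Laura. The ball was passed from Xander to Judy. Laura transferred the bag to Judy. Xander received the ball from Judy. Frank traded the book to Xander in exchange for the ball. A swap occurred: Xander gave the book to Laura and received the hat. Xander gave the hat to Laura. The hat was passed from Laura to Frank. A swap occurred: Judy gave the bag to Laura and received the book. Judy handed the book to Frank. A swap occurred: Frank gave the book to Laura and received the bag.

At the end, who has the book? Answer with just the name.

Tracking all object holders:
Start: hat:Laura, bag:Frank, book:Frank, ball:Xander
Event 1 (give bag: Frank -> Laura). State: hat:Laura, bag:Laura, book:Frank, ball:Xander
Event 2 (give ball: Xander -> Judy). State: hat:Laura, bag:Laura, book:Frank, ball:Judy
Event 3 (give bag: Laura -> Judy). State: hat:Laura, bag:Judy, book:Frank, ball:Judy
Event 4 (give ball: Judy -> Xander). State: hat:Laura, bag:Judy, book:Frank, ball:Xander
Event 5 (swap book<->ball: now book:Xander, ball:Frank). State: hat:Laura, bag:Judy, book:Xander, ball:Frank
Event 6 (swap book<->hat: now book:Laura, hat:Xander). State: hat:Xander, bag:Judy, book:Laura, ball:Frank
Event 7 (give hat: Xander -> Laura). State: hat:Laura, bag:Judy, book:Laura, ball:Frank
Event 8 (give hat: Laura -> Frank). State: hat:Frank, bag:Judy, book:Laura, ball:Frank
Event 9 (swap bag<->book: now bag:Laura, book:Judy). State: hat:Frank, bag:Laura, book:Judy, ball:Frank
Event 10 (give book: Judy -> Frank). State: hat:Frank, bag:Laura, book:Frank, ball:Frank
Event 11 (swap book<->bag: now book:Laura, bag:Frank). State: hat:Frank, bag:Frank, book:Laura, ball:Frank

Final state: hat:Frank, bag:Frank, book:Laura, ball:Frank
The book is held by Laura.

Answer: Laura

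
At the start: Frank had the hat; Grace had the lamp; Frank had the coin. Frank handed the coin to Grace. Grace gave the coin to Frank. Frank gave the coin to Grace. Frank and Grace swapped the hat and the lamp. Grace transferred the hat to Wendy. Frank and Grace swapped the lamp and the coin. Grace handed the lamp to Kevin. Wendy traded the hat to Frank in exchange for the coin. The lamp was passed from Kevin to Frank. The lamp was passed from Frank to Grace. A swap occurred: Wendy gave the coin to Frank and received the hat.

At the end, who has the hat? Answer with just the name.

Answer: Wendy

Derivation:
Tracking all object holders:
Start: hat:Frank, lamp:Grace, coin:Frank
Event 1 (give coin: Frank -> Grace). State: hat:Frank, lamp:Grace, coin:Grace
Event 2 (give coin: Grace -> Frank). State: hat:Frank, lamp:Grace, coin:Frank
Event 3 (give coin: Frank -> Grace). State: hat:Frank, lamp:Grace, coin:Grace
Event 4 (swap hat<->lamp: now hat:Grace, lamp:Frank). State: hat:Grace, lamp:Frank, coin:Grace
Event 5 (give hat: Grace -> Wendy). State: hat:Wendy, lamp:Frank, coin:Grace
Event 6 (swap lamp<->coin: now lamp:Grace, coin:Frank). State: hat:Wendy, lamp:Grace, coin:Frank
Event 7 (give lamp: Grace -> Kevin). State: hat:Wendy, lamp:Kevin, coin:Frank
Event 8 (swap hat<->coin: now hat:Frank, coin:Wendy). State: hat:Frank, lamp:Kevin, coin:Wendy
Event 9 (give lamp: Kevin -> Frank). State: hat:Frank, lamp:Frank, coin:Wendy
Event 10 (give lamp: Frank -> Grace). State: hat:Frank, lamp:Grace, coin:Wendy
Event 11 (swap coin<->hat: now coin:Frank, hat:Wendy). State: hat:Wendy, lamp:Grace, coin:Frank

Final state: hat:Wendy, lamp:Grace, coin:Frank
The hat is held by Wendy.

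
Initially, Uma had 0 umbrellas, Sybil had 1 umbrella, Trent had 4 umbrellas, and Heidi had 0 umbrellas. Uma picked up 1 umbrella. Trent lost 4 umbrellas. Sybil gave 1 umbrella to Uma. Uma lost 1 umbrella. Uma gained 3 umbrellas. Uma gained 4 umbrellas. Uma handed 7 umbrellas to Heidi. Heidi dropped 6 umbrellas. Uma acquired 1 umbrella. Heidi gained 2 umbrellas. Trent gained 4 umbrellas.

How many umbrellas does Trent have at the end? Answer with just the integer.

Answer: 4

Derivation:
Tracking counts step by step:
Start: Uma=0, Sybil=1, Trent=4, Heidi=0
Event 1 (Uma +1): Uma: 0 -> 1. State: Uma=1, Sybil=1, Trent=4, Heidi=0
Event 2 (Trent -4): Trent: 4 -> 0. State: Uma=1, Sybil=1, Trent=0, Heidi=0
Event 3 (Sybil -> Uma, 1): Sybil: 1 -> 0, Uma: 1 -> 2. State: Uma=2, Sybil=0, Trent=0, Heidi=0
Event 4 (Uma -1): Uma: 2 -> 1. State: Uma=1, Sybil=0, Trent=0, Heidi=0
Event 5 (Uma +3): Uma: 1 -> 4. State: Uma=4, Sybil=0, Trent=0, Heidi=0
Event 6 (Uma +4): Uma: 4 -> 8. State: Uma=8, Sybil=0, Trent=0, Heidi=0
Event 7 (Uma -> Heidi, 7): Uma: 8 -> 1, Heidi: 0 -> 7. State: Uma=1, Sybil=0, Trent=0, Heidi=7
Event 8 (Heidi -6): Heidi: 7 -> 1. State: Uma=1, Sybil=0, Trent=0, Heidi=1
Event 9 (Uma +1): Uma: 1 -> 2. State: Uma=2, Sybil=0, Trent=0, Heidi=1
Event 10 (Heidi +2): Heidi: 1 -> 3. State: Uma=2, Sybil=0, Trent=0, Heidi=3
Event 11 (Trent +4): Trent: 0 -> 4. State: Uma=2, Sybil=0, Trent=4, Heidi=3

Trent's final count: 4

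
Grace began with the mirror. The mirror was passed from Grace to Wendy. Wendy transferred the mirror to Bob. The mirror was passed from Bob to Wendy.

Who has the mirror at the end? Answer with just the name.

Answer: Wendy

Derivation:
Tracking the mirror through each event:
Start: Grace has the mirror.
After event 1: Wendy has the mirror.
After event 2: Bob has the mirror.
After event 3: Wendy has the mirror.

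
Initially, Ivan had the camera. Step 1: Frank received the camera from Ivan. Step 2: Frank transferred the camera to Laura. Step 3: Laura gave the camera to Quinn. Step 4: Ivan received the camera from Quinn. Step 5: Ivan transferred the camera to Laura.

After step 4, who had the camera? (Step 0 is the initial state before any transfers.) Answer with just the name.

Answer: Ivan

Derivation:
Tracking the camera holder through step 4:
After step 0 (start): Ivan
After step 1: Frank
After step 2: Laura
After step 3: Quinn
After step 4: Ivan

At step 4, the holder is Ivan.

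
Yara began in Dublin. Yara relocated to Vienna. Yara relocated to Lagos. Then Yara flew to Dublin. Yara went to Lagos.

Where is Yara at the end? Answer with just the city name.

Answer: Lagos

Derivation:
Tracking Yara's location:
Start: Yara is in Dublin.
After move 1: Dublin -> Vienna. Yara is in Vienna.
After move 2: Vienna -> Lagos. Yara is in Lagos.
After move 3: Lagos -> Dublin. Yara is in Dublin.
After move 4: Dublin -> Lagos. Yara is in Lagos.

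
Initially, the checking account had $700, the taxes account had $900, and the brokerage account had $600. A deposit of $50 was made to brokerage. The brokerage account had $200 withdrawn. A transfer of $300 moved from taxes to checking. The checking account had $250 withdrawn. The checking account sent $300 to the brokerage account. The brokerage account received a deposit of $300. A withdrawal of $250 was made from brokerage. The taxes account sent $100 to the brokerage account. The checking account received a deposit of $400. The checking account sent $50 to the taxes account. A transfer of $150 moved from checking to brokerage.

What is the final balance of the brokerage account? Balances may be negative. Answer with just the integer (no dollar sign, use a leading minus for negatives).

Answer: 1050

Derivation:
Tracking account balances step by step:
Start: checking=700, taxes=900, brokerage=600
Event 1 (deposit 50 to brokerage): brokerage: 600 + 50 = 650. Balances: checking=700, taxes=900, brokerage=650
Event 2 (withdraw 200 from brokerage): brokerage: 650 - 200 = 450. Balances: checking=700, taxes=900, brokerage=450
Event 3 (transfer 300 taxes -> checking): taxes: 900 - 300 = 600, checking: 700 + 300 = 1000. Balances: checking=1000, taxes=600, brokerage=450
Event 4 (withdraw 250 from checking): checking: 1000 - 250 = 750. Balances: checking=750, taxes=600, brokerage=450
Event 5 (transfer 300 checking -> brokerage): checking: 750 - 300 = 450, brokerage: 450 + 300 = 750. Balances: checking=450, taxes=600, brokerage=750
Event 6 (deposit 300 to brokerage): brokerage: 750 + 300 = 1050. Balances: checking=450, taxes=600, brokerage=1050
Event 7 (withdraw 250 from brokerage): brokerage: 1050 - 250 = 800. Balances: checking=450, taxes=600, brokerage=800
Event 8 (transfer 100 taxes -> brokerage): taxes: 600 - 100 = 500, brokerage: 800 + 100 = 900. Balances: checking=450, taxes=500, brokerage=900
Event 9 (deposit 400 to checking): checking: 450 + 400 = 850. Balances: checking=850, taxes=500, brokerage=900
Event 10 (transfer 50 checking -> taxes): checking: 850 - 50 = 800, taxes: 500 + 50 = 550. Balances: checking=800, taxes=550, brokerage=900
Event 11 (transfer 150 checking -> brokerage): checking: 800 - 150 = 650, brokerage: 900 + 150 = 1050. Balances: checking=650, taxes=550, brokerage=1050

Final balance of brokerage: 1050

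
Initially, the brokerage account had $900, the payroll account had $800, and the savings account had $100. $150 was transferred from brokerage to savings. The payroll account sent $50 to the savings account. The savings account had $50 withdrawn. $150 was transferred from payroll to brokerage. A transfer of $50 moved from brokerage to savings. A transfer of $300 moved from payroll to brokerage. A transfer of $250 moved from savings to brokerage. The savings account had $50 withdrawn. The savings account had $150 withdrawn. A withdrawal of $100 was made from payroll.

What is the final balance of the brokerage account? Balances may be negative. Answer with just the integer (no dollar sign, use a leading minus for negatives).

Tracking account balances step by step:
Start: brokerage=900, payroll=800, savings=100
Event 1 (transfer 150 brokerage -> savings): brokerage: 900 - 150 = 750, savings: 100 + 150 = 250. Balances: brokerage=750, payroll=800, savings=250
Event 2 (transfer 50 payroll -> savings): payroll: 800 - 50 = 750, savings: 250 + 50 = 300. Balances: brokerage=750, payroll=750, savings=300
Event 3 (withdraw 50 from savings): savings: 300 - 50 = 250. Balances: brokerage=750, payroll=750, savings=250
Event 4 (transfer 150 payroll -> brokerage): payroll: 750 - 150 = 600, brokerage: 750 + 150 = 900. Balances: brokerage=900, payroll=600, savings=250
Event 5 (transfer 50 brokerage -> savings): brokerage: 900 - 50 = 850, savings: 250 + 50 = 300. Balances: brokerage=850, payroll=600, savings=300
Event 6 (transfer 300 payroll -> brokerage): payroll: 600 - 300 = 300, brokerage: 850 + 300 = 1150. Balances: brokerage=1150, payroll=300, savings=300
Event 7 (transfer 250 savings -> brokerage): savings: 300 - 250 = 50, brokerage: 1150 + 250 = 1400. Balances: brokerage=1400, payroll=300, savings=50
Event 8 (withdraw 50 from savings): savings: 50 - 50 = 0. Balances: brokerage=1400, payroll=300, savings=0
Event 9 (withdraw 150 from savings): savings: 0 - 150 = -150. Balances: brokerage=1400, payroll=300, savings=-150
Event 10 (withdraw 100 from payroll): payroll: 300 - 100 = 200. Balances: brokerage=1400, payroll=200, savings=-150

Final balance of brokerage: 1400

Answer: 1400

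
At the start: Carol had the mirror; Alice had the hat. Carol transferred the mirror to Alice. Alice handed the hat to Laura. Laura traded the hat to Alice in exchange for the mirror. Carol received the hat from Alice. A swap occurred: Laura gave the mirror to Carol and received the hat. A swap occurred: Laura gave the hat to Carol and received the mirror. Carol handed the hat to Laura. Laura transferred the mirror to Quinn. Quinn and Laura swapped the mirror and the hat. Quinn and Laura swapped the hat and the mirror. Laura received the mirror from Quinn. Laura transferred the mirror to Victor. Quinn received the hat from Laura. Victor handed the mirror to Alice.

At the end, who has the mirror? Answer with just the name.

Answer: Alice

Derivation:
Tracking all object holders:
Start: mirror:Carol, hat:Alice
Event 1 (give mirror: Carol -> Alice). State: mirror:Alice, hat:Alice
Event 2 (give hat: Alice -> Laura). State: mirror:Alice, hat:Laura
Event 3 (swap hat<->mirror: now hat:Alice, mirror:Laura). State: mirror:Laura, hat:Alice
Event 4 (give hat: Alice -> Carol). State: mirror:Laura, hat:Carol
Event 5 (swap mirror<->hat: now mirror:Carol, hat:Laura). State: mirror:Carol, hat:Laura
Event 6 (swap hat<->mirror: now hat:Carol, mirror:Laura). State: mirror:Laura, hat:Carol
Event 7 (give hat: Carol -> Laura). State: mirror:Laura, hat:Laura
Event 8 (give mirror: Laura -> Quinn). State: mirror:Quinn, hat:Laura
Event 9 (swap mirror<->hat: now mirror:Laura, hat:Quinn). State: mirror:Laura, hat:Quinn
Event 10 (swap hat<->mirror: now hat:Laura, mirror:Quinn). State: mirror:Quinn, hat:Laura
Event 11 (give mirror: Quinn -> Laura). State: mirror:Laura, hat:Laura
Event 12 (give mirror: Laura -> Victor). State: mirror:Victor, hat:Laura
Event 13 (give hat: Laura -> Quinn). State: mirror:Victor, hat:Quinn
Event 14 (give mirror: Victor -> Alice). State: mirror:Alice, hat:Quinn

Final state: mirror:Alice, hat:Quinn
The mirror is held by Alice.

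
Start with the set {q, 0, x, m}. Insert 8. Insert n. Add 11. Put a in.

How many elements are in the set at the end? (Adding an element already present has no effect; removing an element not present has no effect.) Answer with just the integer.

Answer: 8

Derivation:
Tracking the set through each operation:
Start: {0, m, q, x}
Event 1 (add 8): added. Set: {0, 8, m, q, x}
Event 2 (add n): added. Set: {0, 8, m, n, q, x}
Event 3 (add 11): added. Set: {0, 11, 8, m, n, q, x}
Event 4 (add a): added. Set: {0, 11, 8, a, m, n, q, x}

Final set: {0, 11, 8, a, m, n, q, x} (size 8)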